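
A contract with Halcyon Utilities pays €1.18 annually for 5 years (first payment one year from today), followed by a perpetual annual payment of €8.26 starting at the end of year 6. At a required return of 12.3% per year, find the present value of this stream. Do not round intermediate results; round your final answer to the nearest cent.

€41.82

PV of 5-year annuity: €1.18 × [1 − (1+0.123)^−5] / 0.123 = 4.22221
Perpetuity value at year 5: €8.26 / 0.123 = 67.15447
PV of perpetuity: 67.15447 / (1+0.123)^5 = 37.59899
Total PV = 4.22221 + 37.59899 = 41.82120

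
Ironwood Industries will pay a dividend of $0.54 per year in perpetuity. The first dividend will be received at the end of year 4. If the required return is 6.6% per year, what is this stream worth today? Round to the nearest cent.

$6.75

Value at end of year 3: C / r = $0.54 / 0.066 = $8.1818
Discount to today: PV = $8.1818 / (1 + 0.066)^3 = $8.1818 / 1.211355 = $6.75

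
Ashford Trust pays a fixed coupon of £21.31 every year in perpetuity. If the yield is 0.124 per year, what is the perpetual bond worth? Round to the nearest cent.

£171.85

Level perpetuity: PV = C / r = £21.31 / 0.124 = £171.85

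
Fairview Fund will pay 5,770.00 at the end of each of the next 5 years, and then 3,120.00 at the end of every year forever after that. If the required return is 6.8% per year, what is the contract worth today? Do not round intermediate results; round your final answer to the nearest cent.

56806.31

PV of 5-year annuity: 5,770.00 × [1 − (1+0.068)^−5] / 0.068 = 23785.37145
Perpetuity value at year 5: 3,120.00 / 0.068 = 45882.35294
PV of perpetuity: 45882.35294 / (1+0.068)^5 = 33020.93892
Total PV = 23785.37145 + 33020.93892 = 56806.31036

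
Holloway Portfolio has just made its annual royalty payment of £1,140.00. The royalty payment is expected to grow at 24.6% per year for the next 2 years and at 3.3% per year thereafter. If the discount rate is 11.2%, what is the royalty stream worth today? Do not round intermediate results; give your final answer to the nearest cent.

£21424.31

D_1 = 1420.44000
D_2 = 1769.86824
Terminal value at year 2: TV = D_2×(1+g_2)/(r−g_2) = 1828.27389/0.079 = 23142.70749
P_0 = D_1/(1+r)^1 + D_2/(1+r)^2 + TV/(1+r)^2
    = 1277.37410 + 1431.30227 + 18715.63607 = 21424.31245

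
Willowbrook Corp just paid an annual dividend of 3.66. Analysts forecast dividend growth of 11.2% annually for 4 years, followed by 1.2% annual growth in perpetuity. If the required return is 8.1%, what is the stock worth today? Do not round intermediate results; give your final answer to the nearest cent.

D_1 = 4.06992
D_2 = 4.52575
D_3 = 5.03264
D_4 = 5.59629
Terminal value at year 4: TV = D_4×(1+g_2)/(r−g_2) = 5.66345/0.069 = 82.07892
P_0 = D_1/(1+r)^1 + D_2/(1+r)^2 + D_3/(1+r)^3 + D_4/(1+r)^4 + TV/(1+r)^4
    = 3.76496 + 3.87293 + 3.98399 + 4.09824 + 60.10753 = 75.82765

75.83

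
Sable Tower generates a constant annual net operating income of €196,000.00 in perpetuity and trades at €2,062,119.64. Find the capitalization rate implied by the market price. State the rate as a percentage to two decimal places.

9.50%

P = C/r ⇒ r = C/P = €196,000.00/€2,062,119.64 = 0.095048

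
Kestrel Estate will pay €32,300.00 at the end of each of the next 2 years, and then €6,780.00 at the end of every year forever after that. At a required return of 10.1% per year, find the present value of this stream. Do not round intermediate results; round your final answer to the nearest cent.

PV of 2-year annuity: €32,300.00 × [1 − (1+0.101)^−2] / 0.101 = 55982.71244
Perpetuity value at year 2: €6,780.00 / 0.101 = 67128.71287
PV of perpetuity: 67128.71287 / (1+0.101)^2 = 55377.54289
Total PV = 55982.71244 + 55377.54289 = 111360.25533

€111360.26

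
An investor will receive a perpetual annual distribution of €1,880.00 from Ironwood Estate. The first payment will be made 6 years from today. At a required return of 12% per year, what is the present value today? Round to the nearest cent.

€8889.69

Value at end of year 5: C / r = €1,880.00 / 0.12 = €15,666.6667
Discount to today: PV = €15,666.6667 / (1 + 0.12)^5 = €15,666.6667 / 1.762342 = €8,889.69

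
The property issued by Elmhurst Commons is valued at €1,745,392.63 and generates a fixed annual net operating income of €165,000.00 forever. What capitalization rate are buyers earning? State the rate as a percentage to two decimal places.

9.45%

P = C/r ⇒ r = C/P = €165,000.00/€1,745,392.63 = 0.094535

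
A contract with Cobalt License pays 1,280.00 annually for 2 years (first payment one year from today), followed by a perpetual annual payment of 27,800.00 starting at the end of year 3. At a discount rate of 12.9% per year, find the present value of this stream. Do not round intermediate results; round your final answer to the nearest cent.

171208.20

PV of 2-year annuity: 1,280.00 × [1 − (1+0.129)^−2] / 0.129 = 2137.95100
Perpetuity value at year 2: 27,800.00 / 0.129 = 215503.87597
PV of perpetuity: 215503.87597 / (1+0.129)^2 = 169070.25270
Total PV = 2137.95100 + 169070.25270 = 171208.20370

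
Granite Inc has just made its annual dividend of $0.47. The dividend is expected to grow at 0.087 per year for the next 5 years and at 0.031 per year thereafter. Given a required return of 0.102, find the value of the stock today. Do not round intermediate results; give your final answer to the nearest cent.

$8.63

D_1 = 0.51089
D_2 = 0.55534
D_3 = 0.60365
D_4 = 0.65617
D_5 = 0.71326
Terminal value at year 5: TV = D_5×(1+g_2)/(r−g_2) = 0.73537/0.071 = 10.35728
P_0 = D_1/(1+r)^1 + D_2/(1+r)^2 + D_3/(1+r)^3 + D_4/(1+r)^4 + D_5/(1+r)^5 + TV/(1+r)^5
    = 0.46360 + 0.45729 + 0.45107 + 0.44493 + 0.43887 + 6.37291 = 8.62867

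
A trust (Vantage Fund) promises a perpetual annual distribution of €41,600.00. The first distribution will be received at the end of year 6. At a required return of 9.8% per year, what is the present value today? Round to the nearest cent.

Value at end of year 5: C / r = €41,600.00 / 0.098 = €424,489.7959
Discount to today: PV = €424,489.7959 / (1 + 0.098)^5 = €424,489.7959 / 1.595922 = €265,984.03

€265984.03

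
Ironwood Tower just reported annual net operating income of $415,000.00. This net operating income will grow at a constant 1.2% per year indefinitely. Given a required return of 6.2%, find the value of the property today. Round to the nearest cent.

$8399600.00

D₁ = D₀ × (1 + g) = $415,000.00 × 1.012 = $419,980.0000
Growing perpetuity: P = D₁ / (r − g) = $419,980.0000 / (0.062 − 0.012) = $8,399,600.00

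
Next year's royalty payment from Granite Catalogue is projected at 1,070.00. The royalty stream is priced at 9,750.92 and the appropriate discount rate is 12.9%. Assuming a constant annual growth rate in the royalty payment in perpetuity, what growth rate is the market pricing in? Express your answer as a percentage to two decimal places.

P = D₁/(r−g) ⇒ g = r − D₁/P = 0.129 − 1,070.00/9,750.92 = 0.019267

1.93%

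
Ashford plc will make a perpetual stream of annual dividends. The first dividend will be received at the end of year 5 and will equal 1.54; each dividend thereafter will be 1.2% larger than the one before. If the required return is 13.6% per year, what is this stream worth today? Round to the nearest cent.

7.46

Value at end of year 4: C₁ / (r − g) = 1.54 / (0.136 − 0.012) = 12.4194
Discount to today: PV = 12.4194 / (1 + 0.136)^4 = 12.4194 / 1.665380 = 7.46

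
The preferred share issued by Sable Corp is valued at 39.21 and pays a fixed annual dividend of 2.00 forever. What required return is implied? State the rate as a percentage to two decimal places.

5.10%

P = C/r ⇒ r = C/P = 2.00/39.21 = 0.051007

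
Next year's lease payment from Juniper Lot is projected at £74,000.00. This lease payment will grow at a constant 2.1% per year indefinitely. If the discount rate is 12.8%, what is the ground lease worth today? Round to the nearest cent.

Growing perpetuity: P = D₁ / (r − g) = £74,000.0000 / (0.128 − 0.021) = £691,588.79

£691588.79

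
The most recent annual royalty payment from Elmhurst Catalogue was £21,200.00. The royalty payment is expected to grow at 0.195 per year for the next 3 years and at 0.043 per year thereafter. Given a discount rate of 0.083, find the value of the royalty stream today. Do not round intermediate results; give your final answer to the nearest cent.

£820325.27

D_1 = 25334.00000
D_2 = 30274.13000
D_3 = 36177.58535
Terminal value at year 3: TV = D_3×(1+g_2)/(r−g_2) = 37733.22152/0.04 = 943330.53800
P_0 = D_1/(1+r)^1 + D_2/(1+r)^2 + D_3/(1+r)^3 + TV/(1+r)^3
    = 23392.42844 + 25811.59001 + 28480.93266 + 742640.31901 = 820325.27012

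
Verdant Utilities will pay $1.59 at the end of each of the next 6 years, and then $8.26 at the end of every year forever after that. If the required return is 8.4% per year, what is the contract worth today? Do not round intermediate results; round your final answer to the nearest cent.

PV of 6-year annuity: $1.59 × [1 − (1+0.084)^−6] / 0.084 = 7.26203
Perpetuity value at year 6: $8.26 / 0.084 = 98.33333
PV of perpetuity: 98.33333 / (1+0.084)^6 = 60.60732
Total PV = 7.26203 + 60.60732 = 67.86935

$67.87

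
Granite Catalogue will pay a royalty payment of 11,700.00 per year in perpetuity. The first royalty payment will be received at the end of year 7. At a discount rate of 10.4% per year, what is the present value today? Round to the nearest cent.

Value at end of year 6: C / r = 11,700.00 / 0.104 = 112,500.0000
Discount to today: PV = 112,500.0000 / (1 + 0.104)^6 = 112,500.0000 / 1.810566 = 62,135.25

62135.25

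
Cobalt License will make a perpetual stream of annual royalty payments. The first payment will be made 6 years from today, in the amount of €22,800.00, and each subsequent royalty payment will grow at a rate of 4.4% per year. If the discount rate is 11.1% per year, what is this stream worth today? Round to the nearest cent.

Value at end of year 5: C₁ / (r − g) = €22,800.00 / (0.111 − 0.044) = €340,298.5075
Discount to today: PV = €340,298.5075 / (1 + 0.111)^5 = €340,298.5075 / 1.692662 = €201,043.37

€201043.37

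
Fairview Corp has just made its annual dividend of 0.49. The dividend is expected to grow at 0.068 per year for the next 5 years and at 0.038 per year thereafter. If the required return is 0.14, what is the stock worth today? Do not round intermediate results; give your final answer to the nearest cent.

5.62

D_1 = 0.52332
D_2 = 0.55891
D_3 = 0.59691
D_4 = 0.63750
D_5 = 0.68085
Terminal value at year 5: TV = D_5×(1+g_2)/(r−g_2) = 0.70672/0.102 = 6.92866
P_0 = D_1/(1+r)^1 + D_2/(1+r)^2 + D_3/(1+r)^3 + D_4/(1+r)^4 + D_5/(1+r)^5 + TV/(1+r)^5
    = 0.45905 + 0.43006 + 0.40290 + 0.37745 + 0.35361 + 3.59853 = 5.62161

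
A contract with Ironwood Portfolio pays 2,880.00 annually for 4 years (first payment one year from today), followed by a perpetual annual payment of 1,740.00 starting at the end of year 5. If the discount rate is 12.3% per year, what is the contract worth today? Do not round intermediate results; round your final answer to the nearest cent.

PV of 4-year annuity: 2,880.00 × [1 − (1+0.123)^−4] / 0.123 = 8692.58201
Perpetuity value at year 4: 1,740.00 / 0.123 = 14146.34146
PV of perpetuity: 14146.34146 / (1+0.123)^4 = 8894.57316
Total PV = 8692.58201 + 8894.57316 = 17587.15518

17587.16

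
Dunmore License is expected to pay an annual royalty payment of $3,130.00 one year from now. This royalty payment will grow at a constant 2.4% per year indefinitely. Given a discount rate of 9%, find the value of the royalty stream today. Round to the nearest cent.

Growing perpetuity: P = D₁ / (r − g) = $3,130.0000 / (0.09 − 0.024) = $47,424.24

$47424.24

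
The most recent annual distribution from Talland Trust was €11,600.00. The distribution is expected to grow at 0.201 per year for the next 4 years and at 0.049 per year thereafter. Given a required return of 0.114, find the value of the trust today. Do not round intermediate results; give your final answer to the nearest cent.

D_1 = 13931.60000
D_2 = 16731.85160
D_3 = 20094.95377
D_4 = 24134.03948
Terminal value at year 4: TV = D_4×(1+g_2)/(r−g_2) = 25316.60741/0.065 = 389486.26791
P_0 = D_1/(1+r)^1 + D_2/(1+r)^2 + D_3/(1+r)^3 + D_4/(1+r)^4 + TV/(1+r)^4
    = 12505.92460 + 13482.59914 + 14535.54898 + 15670.73099 + 252901.48941 = 309096.29312

€309096.29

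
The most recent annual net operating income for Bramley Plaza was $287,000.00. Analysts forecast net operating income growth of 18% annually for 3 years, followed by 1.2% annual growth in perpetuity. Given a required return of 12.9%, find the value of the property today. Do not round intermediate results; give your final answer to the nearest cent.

D_1 = 338660.00000
D_2 = 399618.80000
D_3 = 471550.18400
Terminal value at year 3: TV = D_3×(1+g_2)/(r−g_2) = 477208.78621/0.117 = 4078707.57443
P_0 = D_1/(1+r)^1 + D_2/(1+r)^2 + D_3/(1+r)^3 + TV/(1+r)^3
    = 299964.57042 + 313514.78573 + 327677.10112 + 2834266.89173 = 3775423.34900

$3775423.35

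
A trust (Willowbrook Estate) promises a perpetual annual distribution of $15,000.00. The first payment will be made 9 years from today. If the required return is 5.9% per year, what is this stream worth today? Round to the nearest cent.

$160720.61

Value at end of year 8: C / r = $15,000.00 / 0.059 = $254,237.2881
Discount to today: PV = $254,237.2881 / (1 + 0.059)^8 = $254,237.2881 / 1.581859 = $160,720.61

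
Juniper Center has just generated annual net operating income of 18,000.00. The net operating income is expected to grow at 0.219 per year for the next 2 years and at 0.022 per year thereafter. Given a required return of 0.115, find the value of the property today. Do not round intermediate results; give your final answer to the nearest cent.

277620.95

D_1 = 21942.00000
D_2 = 26747.29800
Terminal value at year 2: TV = D_2×(1+g_2)/(r−g_2) = 27335.73856/0.093 = 293932.67265
P_0 = D_1/(1+r)^1 + D_2/(1+r)^2 + TV/(1+r)^2
    = 19678.92377 + 21514.44670 + 236427.57558 = 277620.94604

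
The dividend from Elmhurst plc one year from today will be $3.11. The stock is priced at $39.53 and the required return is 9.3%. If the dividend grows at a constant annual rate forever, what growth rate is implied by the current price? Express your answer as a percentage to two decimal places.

P = D₁/(r−g) ⇒ g = r − D₁/P = 0.093 − $3.11/$39.53 = 0.014326

1.43%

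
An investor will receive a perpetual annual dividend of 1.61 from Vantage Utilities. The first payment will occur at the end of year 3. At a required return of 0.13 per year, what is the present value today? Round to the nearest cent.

Value at end of year 2: C / r = 1.61 / 0.13 = 12.3846
Discount to today: PV = 12.3846 / (1 + 0.13)^2 = 12.3846 / 1.276900 = 9.70

9.70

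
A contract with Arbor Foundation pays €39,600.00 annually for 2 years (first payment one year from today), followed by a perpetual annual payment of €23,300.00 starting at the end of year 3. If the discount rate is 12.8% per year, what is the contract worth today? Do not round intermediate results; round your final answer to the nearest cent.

PV of 2-year annuity: €39,600.00 × [1 − (1+0.128)^−2] / 0.128 = 66229.06292
Perpetuity value at year 2: €23,300.00 / 0.128 = 182031.25000
PV of perpetuity: 182031.25000 / (1+0.128)^2 = 143063.13974
Total PV = 66229.06292 + 143063.13974 = 209292.20267

€209292.20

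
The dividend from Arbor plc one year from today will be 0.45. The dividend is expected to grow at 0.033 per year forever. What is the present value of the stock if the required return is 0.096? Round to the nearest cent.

7.14

Growing perpetuity: P = D₁ / (r − g) = 0.4500 / (0.096 − 0.033) = 7.14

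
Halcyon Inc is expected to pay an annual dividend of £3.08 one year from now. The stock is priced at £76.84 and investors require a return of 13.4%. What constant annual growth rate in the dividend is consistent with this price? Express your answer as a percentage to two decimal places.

9.39%

P = D₁/(r−g) ⇒ g = r − D₁/P = 0.134 − £3.08/£76.84 = 0.093917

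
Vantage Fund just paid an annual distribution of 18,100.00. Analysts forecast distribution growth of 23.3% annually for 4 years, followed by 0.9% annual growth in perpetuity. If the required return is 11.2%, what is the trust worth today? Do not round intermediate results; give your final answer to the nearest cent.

D_1 = 22317.30000
D_2 = 27517.23090
D_3 = 33928.74570
D_4 = 41834.14345
Terminal value at year 4: TV = D_4×(1+g_2)/(r−g_2) = 42210.65074/0.103 = 409812.14309
P_0 = D_1/(1+r)^1 + D_2/(1+r)^2 + D_3/(1+r)^3 + D_4/(1+r)^4 + TV/(1+r)^4
    = 20069.51439 + 22253.33745 + 24674.78873 + 27359.72528 + 268019.05636 = 362376.42221

362376.42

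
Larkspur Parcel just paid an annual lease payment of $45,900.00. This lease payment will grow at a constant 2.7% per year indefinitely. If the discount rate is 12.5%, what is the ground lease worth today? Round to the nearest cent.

D₁ = D₀ × (1 + g) = $45,900.00 × 1.027 = $47,139.3000
Growing perpetuity: P = D₁ / (r − g) = $47,139.3000 / (0.125 − 0.027) = $481,013.27

$481013.27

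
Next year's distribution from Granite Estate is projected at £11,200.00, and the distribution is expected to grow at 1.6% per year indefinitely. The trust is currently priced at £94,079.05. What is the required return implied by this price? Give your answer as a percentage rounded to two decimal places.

13.50%

P = D₁/(r − g) ⇒ r = D₁/P + g = £11,200.0000/£94,079.05 + 0.016 = 0.119049 + 0.016 = 0.135049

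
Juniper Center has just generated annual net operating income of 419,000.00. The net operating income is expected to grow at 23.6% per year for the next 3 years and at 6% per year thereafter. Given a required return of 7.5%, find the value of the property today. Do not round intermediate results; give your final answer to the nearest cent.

D_1 = 517884.00000
D_2 = 640104.62400
D_3 = 791169.31526
Terminal value at year 3: TV = D_3×(1+g_2)/(r−g_2) = 838639.47418/0.015 = 55909298.27866
P_0 = D_1/(1+r)^1 + D_2/(1+r)^2 + D_3/(1+r)^3 + TV/(1+r)^3
    = 481752.55814 + 553903.40638 + 636860.10259 + 45004780.58327 = 46677296.65038

46677296.65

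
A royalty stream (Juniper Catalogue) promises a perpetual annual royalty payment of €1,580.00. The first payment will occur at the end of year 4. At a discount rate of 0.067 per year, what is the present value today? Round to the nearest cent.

€19412.84

Value at end of year 3: C / r = €1,580.00 / 0.067 = €23,582.0896
Discount to today: PV = €23,582.0896 / (1 + 0.067)^3 = €23,582.0896 / 1.214768 = €19,412.84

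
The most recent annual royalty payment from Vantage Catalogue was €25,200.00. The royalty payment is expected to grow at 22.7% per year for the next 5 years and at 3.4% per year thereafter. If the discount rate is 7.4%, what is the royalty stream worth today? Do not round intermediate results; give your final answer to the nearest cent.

€1459068.37

D_1 = 30920.40000
D_2 = 37939.33080
D_3 = 46551.55889
D_4 = 57118.76276
D_5 = 70084.72191
Terminal value at year 5: TV = D_5×(1+g_2)/(r−g_2) = 72467.60245/0.04 = 1811690.06128
P_0 = D_1/(1+r)^1 + D_2/(1+r)^2 + D_3/(1+r)^3 + D_4/(1+r)^4 + D_5/(1+r)^5 + TV/(1+r)^5
    = 28789.94413 + 32891.30489 + 37576.93771 + 42930.07688 + 49045.81409 + 1267834.29424 = 1459068.37195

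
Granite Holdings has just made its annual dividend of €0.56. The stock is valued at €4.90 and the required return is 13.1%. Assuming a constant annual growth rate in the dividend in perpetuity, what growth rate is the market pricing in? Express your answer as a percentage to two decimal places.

1.50%

P = D₀(1+g)/(r−g) ⇒ P(r−g) = D₀(1+g) ⇒ g(P+D₀) = P·r − D₀
g = (P·r − D₀)/(P + D₀) = (€4.90×0.131 − €0.56) / (€4.90 + €0.56) = 0.015000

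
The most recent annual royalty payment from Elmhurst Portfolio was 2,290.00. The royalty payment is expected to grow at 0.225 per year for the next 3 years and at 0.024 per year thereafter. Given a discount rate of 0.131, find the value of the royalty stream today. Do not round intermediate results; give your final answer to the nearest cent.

35923.15

D_1 = 2805.25000
D_2 = 3436.43125
D_3 = 4209.62828
Terminal value at year 3: TV = D_3×(1+g_2)/(r−g_2) = 4310.65936/0.107 = 40286.53607
P_0 = D_1/(1+r)^1 + D_2/(1+r)^2 + D_3/(1+r)^3 + TV/(1+r)^3
    = 2480.32714 + 2686.47281 + 2909.75172 + 27846.59591 = 35923.14758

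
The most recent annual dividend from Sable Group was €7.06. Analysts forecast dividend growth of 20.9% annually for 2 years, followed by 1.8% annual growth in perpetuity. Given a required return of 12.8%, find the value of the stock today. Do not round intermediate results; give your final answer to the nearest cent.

€90.73

D_1 = 8.53554
D_2 = 10.31947
Terminal value at year 2: TV = D_2×(1+g_2)/(r−g_2) = 10.50522/0.11 = 95.50198
P_0 = D_1/(1+r)^1 + D_2/(1+r)^2 + TV/(1+r)^2
    = 7.56697 + 8.11034 + 75.05752 = 90.73483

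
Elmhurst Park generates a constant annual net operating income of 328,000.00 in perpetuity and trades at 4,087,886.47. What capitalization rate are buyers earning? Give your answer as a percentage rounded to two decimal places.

P = C/r ⇒ r = C/P = 328,000.00/4,087,886.47 = 0.080237

8.02%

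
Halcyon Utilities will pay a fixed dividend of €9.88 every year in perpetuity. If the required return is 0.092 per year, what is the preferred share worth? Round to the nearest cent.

€107.39

Level perpetuity: PV = C / r = €9.88 / 0.092 = €107.39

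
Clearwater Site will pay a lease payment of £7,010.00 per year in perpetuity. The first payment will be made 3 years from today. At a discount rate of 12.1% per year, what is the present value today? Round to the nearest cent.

Value at end of year 2: C / r = £7,010.00 / 0.121 = £57,933.8843
Discount to today: PV = £57,933.8843 / (1 + 0.121)^2 = £57,933.8843 / 1.256641 = £46,102.18

£46102.18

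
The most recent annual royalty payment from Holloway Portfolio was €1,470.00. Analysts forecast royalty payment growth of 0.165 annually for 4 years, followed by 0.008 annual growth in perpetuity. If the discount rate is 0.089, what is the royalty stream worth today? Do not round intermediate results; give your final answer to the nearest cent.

D_1 = 1712.55000
D_2 = 1995.12075
D_3 = 2324.31567
D_4 = 2707.82776
Terminal value at year 4: TV = D_4×(1+g_2)/(r−g_2) = 2729.49038/0.081 = 33697.41212
P_0 = D_1/(1+r)^1 + D_2/(1+r)^2 + D_3/(1+r)^3 + D_4/(1+r)^4 + TV/(1+r)^4
    = 1572.58953 + 1682.33866 + 1799.74705 + 1925.34924 + 23959.90161 = 30939.92610

€30939.93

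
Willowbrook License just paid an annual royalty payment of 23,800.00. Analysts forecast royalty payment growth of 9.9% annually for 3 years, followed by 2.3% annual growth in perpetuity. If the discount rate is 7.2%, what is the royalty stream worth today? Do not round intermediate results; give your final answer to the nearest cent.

610441.22

D_1 = 26156.20000
D_2 = 28745.66380
D_3 = 31591.48452
Terminal value at year 3: TV = D_3×(1+g_2)/(r−g_2) = 32318.08866/0.049 = 659552.82980
P_0 = D_1/(1+r)^1 + D_2/(1+r)^2 + D_3/(1+r)^3 + TV/(1+r)^3
    = 24399.44030 + 25013.97844 + 25643.99469 + 535383.80747 = 610441.22090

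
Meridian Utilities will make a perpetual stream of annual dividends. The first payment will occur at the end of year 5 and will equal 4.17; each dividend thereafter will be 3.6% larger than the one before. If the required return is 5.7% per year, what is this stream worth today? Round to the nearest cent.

159.08

Value at end of year 4: C₁ / (r − g) = 4.17 / (0.057 − 0.036) = 198.5714
Discount to today: PV = 198.5714 / (1 + 0.057)^4 = 198.5714 / 1.248245 = 159.08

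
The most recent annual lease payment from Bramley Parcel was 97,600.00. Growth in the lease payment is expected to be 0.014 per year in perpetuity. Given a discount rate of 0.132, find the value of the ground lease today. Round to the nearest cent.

838698.31

D₁ = D₀ × (1 + g) = 97,600.00 × 1.014 = 98,966.4000
Growing perpetuity: P = D₁ / (r − g) = 98,966.4000 / (0.132 − 0.014) = 838,698.31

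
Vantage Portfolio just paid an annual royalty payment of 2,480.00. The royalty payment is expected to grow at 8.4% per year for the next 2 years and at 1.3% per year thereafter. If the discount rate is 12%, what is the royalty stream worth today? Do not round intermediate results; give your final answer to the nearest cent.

26717.20

D_1 = 2688.32000
D_2 = 2914.13888
Terminal value at year 2: TV = D_2×(1+g_2)/(r−g_2) = 2952.02269/0.107 = 27588.99706
P_0 = D_1/(1+r)^1 + D_2/(1+r)^2 + TV/(1+r)^2
    = 2400.28571 + 2323.13367 + 21993.77954 = 26717.19893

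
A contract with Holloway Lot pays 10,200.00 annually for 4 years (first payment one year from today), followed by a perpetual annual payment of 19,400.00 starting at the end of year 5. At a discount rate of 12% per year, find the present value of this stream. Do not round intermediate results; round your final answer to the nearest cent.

PV of 4-year annuity: 10,200.00 × [1 − (1+0.12)^−4] / 0.12 = 30980.96334
Perpetuity value at year 4: 19,400.00 / 0.12 = 161666.66667
PV of perpetuity: 161666.66667 / (1+0.12)^4 = 102742.08934
Total PV = 30980.96334 + 102742.08934 = 133723.05268

133723.05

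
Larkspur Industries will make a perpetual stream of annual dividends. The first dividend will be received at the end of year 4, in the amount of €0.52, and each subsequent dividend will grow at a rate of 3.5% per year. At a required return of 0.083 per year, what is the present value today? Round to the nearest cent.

Value at end of year 3: C₁ / (r − g) = €0.52 / (0.083 − 0.035) = €10.8333
Discount to today: PV = €10.8333 / (1 + 0.083)^3 = €10.8333 / 1.270239 = €8.53

€8.53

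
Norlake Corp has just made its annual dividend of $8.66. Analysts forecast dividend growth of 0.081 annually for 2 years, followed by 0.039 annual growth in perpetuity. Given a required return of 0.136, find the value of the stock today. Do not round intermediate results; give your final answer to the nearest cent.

$100.08

D_1 = 9.36146
D_2 = 10.11974
Terminal value at year 2: TV = D_2×(1+g_2)/(r−g_2) = 10.51441/0.097 = 108.39596
P_0 = D_1/(1+r)^1 + D_2/(1+r)^2 + TV/(1+r)^2
    = 8.24072 + 7.84174 + 83.99558 = 100.07804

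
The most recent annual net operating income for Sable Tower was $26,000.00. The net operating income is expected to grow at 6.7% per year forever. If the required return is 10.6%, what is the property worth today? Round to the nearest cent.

$711333.33

D₁ = D₀ × (1 + g) = $26,000.00 × 1.067 = $27,742.0000
Growing perpetuity: P = D₁ / (r − g) = $27,742.0000 / (0.106 − 0.067) = $711,333.33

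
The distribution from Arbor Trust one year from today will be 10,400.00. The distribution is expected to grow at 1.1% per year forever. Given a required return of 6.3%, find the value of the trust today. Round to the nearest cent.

200000.00

Growing perpetuity: P = D₁ / (r − g) = 10,400.0000 / (0.063 − 0.011) = 200,000.00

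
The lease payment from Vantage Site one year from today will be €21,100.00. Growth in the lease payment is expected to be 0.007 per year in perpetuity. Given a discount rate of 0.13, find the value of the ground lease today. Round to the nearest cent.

€171544.72

Growing perpetuity: P = D₁ / (r − g) = €21,100.0000 / (0.13 − 0.007) = €171,544.72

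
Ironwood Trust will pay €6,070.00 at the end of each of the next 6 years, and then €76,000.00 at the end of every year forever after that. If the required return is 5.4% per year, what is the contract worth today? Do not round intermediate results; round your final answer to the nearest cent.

PV of 6-year annuity: €6,070.00 × [1 − (1+0.054)^−6] / 0.054 = 30419.22362
Perpetuity value at year 6: €76,000.00 / 0.054 = 1407407.40741
PV of perpetuity: 1407407.40741 / (1+0.054)^6 = 1026540.68668
Total PV = 30419.22362 + 1026540.68668 = 1056959.91029

€1056959.91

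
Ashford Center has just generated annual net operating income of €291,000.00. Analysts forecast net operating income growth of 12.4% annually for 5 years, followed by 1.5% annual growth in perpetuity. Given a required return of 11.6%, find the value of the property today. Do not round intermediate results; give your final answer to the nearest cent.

D_1 = 327084.00000
D_2 = 367642.41600
D_3 = 413230.07558
D_4 = 464470.60496
D_5 = 522064.95997
Terminal value at year 5: TV = D_5×(1+g_2)/(r−g_2) = 529895.93437/0.101 = 5246494.39971
P_0 = D_1/(1+r)^1 + D_2/(1+r)^2 + D_3/(1+r)^3 + D_4/(1+r)^4 + D_5/(1+r)^5 + TV/(1+r)^5
    = 293086.02151 + 295186.99657 + 297303.03239 + 299434.23692 + 301580.71891 + 3030736.92762 = 4517327.93391

€4517327.93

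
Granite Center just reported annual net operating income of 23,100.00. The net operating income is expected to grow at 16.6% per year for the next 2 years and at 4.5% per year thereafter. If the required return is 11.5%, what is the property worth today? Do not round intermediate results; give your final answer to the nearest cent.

D_1 = 26934.60000
D_2 = 31405.74360
Terminal value at year 2: TV = D_2×(1+g_2)/(r−g_2) = 32819.00206/0.07 = 468842.88660
P_0 = D_1/(1+r)^1 + D_2/(1+r)^2 + TV/(1+r)^2
    = 24156.59193 + 25261.51228 + 377118.29041 = 426536.39462

426536.39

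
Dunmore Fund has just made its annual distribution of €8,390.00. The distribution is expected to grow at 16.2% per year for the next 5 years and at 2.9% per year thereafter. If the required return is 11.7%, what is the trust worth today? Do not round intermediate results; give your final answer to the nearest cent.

D_1 = 9749.18000
D_2 = 11328.54716
D_3 = 13163.77180
D_4 = 15296.30283
D_5 = 17774.30389
Terminal value at year 5: TV = D_5×(1+g_2)/(r−g_2) = 18289.75870/0.088 = 207838.16708
P_0 = D_1/(1+r)^1 + D_2/(1+r)^2 + D_3/(1+r)^3 + D_4/(1+r)^4 + D_5/(1+r)^5 + TV/(1+r)^5
    = 8728.00358 + 9079.62414 + 9445.41025 + 9825.93259 + 10221.78485 + 119525.18873 = 166825.94414

€166825.94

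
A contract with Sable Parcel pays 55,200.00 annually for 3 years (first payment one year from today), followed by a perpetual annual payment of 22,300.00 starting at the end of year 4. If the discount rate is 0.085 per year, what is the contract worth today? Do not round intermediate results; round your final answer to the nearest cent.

346380.28

PV of 3-year annuity: 55,200.00 × [1 − (1+0.085)^−3] / 0.085 = 140982.03490
Perpetuity value at year 3: 22,300.00 / 0.085 = 262352.94118
PV of perpetuity: 262352.94118 / (1+0.085)^3 = 205398.24229
Total PV = 140982.03490 + 205398.24229 = 346380.27720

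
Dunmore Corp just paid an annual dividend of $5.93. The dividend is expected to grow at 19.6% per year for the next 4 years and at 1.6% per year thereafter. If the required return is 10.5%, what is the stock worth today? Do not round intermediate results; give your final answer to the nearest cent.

$121.93

D_1 = 7.09228
D_2 = 8.48237
D_3 = 10.14491
D_4 = 12.13331
Terminal value at year 4: TV = D_4×(1+g_2)/(r−g_2) = 12.32745/0.089 = 138.51063
P_0 = D_1/(1+r)^1 + D_2/(1+r)^2 + D_3/(1+r)^3 + D_4/(1+r)^4 + TV/(1+r)^4
    = 6.41835 + 6.94692 + 7.51902 + 8.13824 + 92.90391 = 121.92645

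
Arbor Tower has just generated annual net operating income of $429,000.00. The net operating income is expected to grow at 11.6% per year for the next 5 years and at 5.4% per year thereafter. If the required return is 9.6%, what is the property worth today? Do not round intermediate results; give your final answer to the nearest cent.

$14049976.93

D_1 = 478764.00000
D_2 = 534300.62400
D_3 = 596279.49638
D_4 = 665447.91796
D_5 = 742639.87645
Terminal value at year 5: TV = D_5×(1+g_2)/(r−g_2) = 782742.42978/0.042 = 18636724.51849
P_0 = D_1/(1+r)^1 + D_2/(1+r)^2 + D_3/(1+r)^3 + D_4/(1+r)^4 + D_5/(1+r)^5 + TV/(1+r)^5
    = 436828.46715 + 444799.78955 + 452916.57403 + 461181.47501 + 469597.19536 + 11784653.42642 = 14049976.92752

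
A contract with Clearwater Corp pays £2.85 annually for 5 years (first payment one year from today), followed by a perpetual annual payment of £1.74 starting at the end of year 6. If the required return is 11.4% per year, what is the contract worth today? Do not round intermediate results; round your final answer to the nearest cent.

£19.32

PV of 5-year annuity: £2.85 × [1 − (1+0.114)^−5] / 0.114 = 10.42817
Perpetuity value at year 5: £1.74 / 0.114 = 15.26316
PV of perpetuity: 15.26316 / (1+0.114)^5 = 8.89648
Total PV = 10.42817 + 8.89648 = 19.32466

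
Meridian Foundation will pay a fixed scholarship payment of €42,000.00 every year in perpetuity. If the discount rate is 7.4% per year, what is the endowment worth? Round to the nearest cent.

€567567.57

Level perpetuity: PV = C / r = €42,000.00 / 0.074 = €567,567.57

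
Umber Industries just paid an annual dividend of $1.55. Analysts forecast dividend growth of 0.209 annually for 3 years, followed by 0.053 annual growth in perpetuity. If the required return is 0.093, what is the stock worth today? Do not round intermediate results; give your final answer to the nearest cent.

D_1 = 1.87395
D_2 = 2.26561
D_3 = 2.73912
Terminal value at year 3: TV = D_3×(1+g_2)/(r−g_2) = 2.88429/0.04 = 72.10726
P_0 = D_1/(1+r)^1 + D_2/(1+r)^2 + D_3/(1+r)^3 + TV/(1+r)^3
    = 1.71450 + 1.89646 + 2.09773 + 55.22281 = 60.93150

$60.93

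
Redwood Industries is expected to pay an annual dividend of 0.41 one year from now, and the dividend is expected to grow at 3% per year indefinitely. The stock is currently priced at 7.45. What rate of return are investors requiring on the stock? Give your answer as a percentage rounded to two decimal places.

P = D₁/(r − g) ⇒ r = D₁/P + g = 0.4100/7.45 + 0.03 = 0.055034 + 0.03 = 0.085034

8.50%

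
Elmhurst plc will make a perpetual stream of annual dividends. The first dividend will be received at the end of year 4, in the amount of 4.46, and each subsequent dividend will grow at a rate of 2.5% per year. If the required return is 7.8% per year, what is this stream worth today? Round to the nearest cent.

67.17

Value at end of year 3: C₁ / (r − g) = 4.46 / (0.078 − 0.025) = 84.1509
Discount to today: PV = 84.1509 / (1 + 0.078)^3 = 84.1509 / 1.252727 = 67.17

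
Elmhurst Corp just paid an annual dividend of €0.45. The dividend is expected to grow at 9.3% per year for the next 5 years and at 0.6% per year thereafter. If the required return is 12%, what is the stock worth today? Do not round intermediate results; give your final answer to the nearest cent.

€5.61

D_1 = 0.49185
D_2 = 0.53759
D_3 = 0.58759
D_4 = 0.64223
D_5 = 0.70196
Terminal value at year 5: TV = D_5×(1+g_2)/(r−g_2) = 0.70617/0.114 = 6.19450
P_0 = D_1/(1+r)^1 + D_2/(1+r)^2 + D_3/(1+r)^3 + D_4/(1+r)^4 + D_5/(1+r)^5 + TV/(1+r)^5
    = 0.43915 + 0.42857 + 0.41823 + 0.40815 + 0.39831 + 3.51493 = 5.60734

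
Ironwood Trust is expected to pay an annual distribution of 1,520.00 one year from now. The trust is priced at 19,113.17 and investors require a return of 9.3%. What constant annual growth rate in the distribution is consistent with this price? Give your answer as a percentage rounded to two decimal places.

P = D₁/(r−g) ⇒ g = r − D₁/P = 0.093 − 1,520.00/19,113.17 = 0.013474

1.35%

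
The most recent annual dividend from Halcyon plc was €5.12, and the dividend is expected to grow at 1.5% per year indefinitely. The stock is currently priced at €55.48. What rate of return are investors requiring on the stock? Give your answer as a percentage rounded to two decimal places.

10.87%

D₁ = €5.12 × 1.015 = €5.1968
P = D₁/(r − g) ⇒ r = D₁/P + g = €5.1968/€55.48 + 0.015 = 0.093670 + 0.015 = 0.108670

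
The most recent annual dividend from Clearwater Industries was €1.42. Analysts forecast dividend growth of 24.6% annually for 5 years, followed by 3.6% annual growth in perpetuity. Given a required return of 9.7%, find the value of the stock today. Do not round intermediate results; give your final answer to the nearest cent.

D_1 = 1.76932
D_2 = 2.20457
D_3 = 2.74690
D_4 = 3.42263
D_5 = 4.26460
Terminal value at year 5: TV = D_5×(1+g_2)/(r−g_2) = 4.41813/0.061 = 72.42833
P_0 = D_1/(1+r)^1 + D_2/(1+r)^2 + D_3/(1+r)^3 + D_4/(1+r)^4 + D_5/(1+r)^5 + TV/(1+r)^5
    = 1.61287 + 1.83194 + 2.08076 + 2.36338 + 2.68439 + 45.59060 = 56.16395

€56.16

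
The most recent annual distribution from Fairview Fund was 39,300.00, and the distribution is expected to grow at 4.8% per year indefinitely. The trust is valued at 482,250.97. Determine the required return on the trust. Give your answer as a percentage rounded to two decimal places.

D₁ = 39,300.00 × 1.048 = 41,186.4000
P = D₁/(r − g) ⇒ r = D₁/P + g = 41,186.4000/482,250.97 + 0.048 = 0.085404 + 0.048 = 0.133404

13.34%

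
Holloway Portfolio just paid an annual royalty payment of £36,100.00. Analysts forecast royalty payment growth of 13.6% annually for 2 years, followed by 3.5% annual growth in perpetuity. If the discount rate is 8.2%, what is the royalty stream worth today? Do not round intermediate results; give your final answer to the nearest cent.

£953992.94

D_1 = 41009.60000
D_2 = 46586.90560
Terminal value at year 2: TV = D_2×(1+g_2)/(r−g_2) = 48217.44730/0.047 = 1025903.13396
P_0 = D_1/(1+r)^1 + D_2/(1+r)^2 + TV/(1+r)^2
    = 37901.66359 + 39793.24384 + 876298.02922 = 953992.93664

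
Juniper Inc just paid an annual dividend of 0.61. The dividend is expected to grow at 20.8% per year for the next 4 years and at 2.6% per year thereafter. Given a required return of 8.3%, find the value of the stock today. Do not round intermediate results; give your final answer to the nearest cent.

20.23

D_1 = 0.73688
D_2 = 0.89015
D_3 = 1.07530
D_4 = 1.29897
Terminal value at year 4: TV = D_4×(1+g_2)/(r−g_2) = 1.33274/0.057 = 23.38138
P_0 = D_1/(1+r)^1 + D_2/(1+r)^2 + D_3/(1+r)^3 + D_4/(1+r)^4 + TV/(1+r)^4
    = 0.68041 + 0.75894 + 0.84654 + 0.94424 + 16.99637 = 20.22650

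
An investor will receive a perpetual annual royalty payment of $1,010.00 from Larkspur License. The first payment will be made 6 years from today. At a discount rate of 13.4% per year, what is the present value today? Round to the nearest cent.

$4019.31

Value at end of year 5: C / r = $1,010.00 / 0.134 = $7,537.3134
Discount to today: PV = $7,537.3134 / (1 + 0.134)^5 = $7,537.3134 / 1.875276 = $4,019.31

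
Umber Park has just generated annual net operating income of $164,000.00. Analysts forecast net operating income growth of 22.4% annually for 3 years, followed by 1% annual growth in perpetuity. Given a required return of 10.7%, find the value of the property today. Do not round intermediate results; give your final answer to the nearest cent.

D_1 = 200736.00000
D_2 = 245700.86400
D_3 = 300737.85754
Terminal value at year 3: TV = D_3×(1+g_2)/(r−g_2) = 303745.23611/0.097 = 3131394.18672
P_0 = D_1/(1+r)^1 + D_2/(1+r)^2 + D_3/(1+r)^3 + TV/(1+r)^3
    = 181333.33333 + 200498.64499 + 221689.55868 + 2308313.96156 = 2911835.49856

$2911835.50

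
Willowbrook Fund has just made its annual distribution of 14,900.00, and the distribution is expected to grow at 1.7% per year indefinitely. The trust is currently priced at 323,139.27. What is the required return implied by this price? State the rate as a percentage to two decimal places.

D₁ = 14,900.00 × 1.017 = 15,153.3000
P = D₁/(r − g) ⇒ r = D₁/P + g = 15,153.3000/323,139.27 + 0.017 = 0.046894 + 0.017 = 0.063894

6.39%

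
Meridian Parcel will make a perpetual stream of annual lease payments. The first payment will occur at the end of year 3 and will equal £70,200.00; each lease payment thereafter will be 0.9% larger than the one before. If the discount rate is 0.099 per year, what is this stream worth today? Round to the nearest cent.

£645801.75

Value at end of year 2: C₁ / (r − g) = £70,200.00 / (0.099 − 0.009) = £780,000.0000
Discount to today: PV = £780,000.0000 / (1 + 0.099)^2 = £780,000.0000 / 1.207801 = £645,801.75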